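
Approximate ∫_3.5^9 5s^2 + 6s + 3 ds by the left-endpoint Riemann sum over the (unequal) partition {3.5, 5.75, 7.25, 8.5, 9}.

Subinterval widths: 2.25, 1.5, 1.25, 0.5.
Left endpoints: 3.5, 5.75, 7.25, 8.5.
f(3.5) = 85.25, f(5.75) = 202.8125, f(7.25) = 309.3125, f(8.5) = 415.25.
Sum = Σ Δs_i · f(s_i).
Sum = 1090.296875.

1090.296875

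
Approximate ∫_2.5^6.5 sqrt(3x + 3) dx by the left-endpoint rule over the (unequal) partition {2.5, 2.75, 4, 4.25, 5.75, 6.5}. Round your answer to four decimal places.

15.2989

Subinterval widths: 0.25, 1.25, 0.25, 1.5, 0.75.
Left endpoints: 2.5, 2.75, 4, 4.25, 5.75.
f(2.5) ≈ 3.2404, f(2.75) ≈ 3.3541, f(4) ≈ 3.8730, f(4.25) ≈ 3.9686, f(5.75) ≈ 4.5000.
Sum = Σ Δx_i · f(x_i).
Sum ≈ 15.2989.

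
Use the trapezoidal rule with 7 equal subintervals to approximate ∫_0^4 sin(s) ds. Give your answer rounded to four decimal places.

Δs = (4 − 0)/7 = 4/7.
f(0) ≈ 0.0000, f(4/7) ≈ 0.5408, f(8/7) ≈ 0.9098, f(12/7) ≈ 0.9897, f(16/7) ≈ 0.7551, f(20/7) ≈ 0.2806, f(24/7) ≈ -0.2831, f(4) ≈ -0.7568.
T_7 = (Δs/2)·[f(s_0) + 2f(s_1) + ... + 2f(s_{6}) + f(s_7)].
Sum ≈ 1.6084.

1.6084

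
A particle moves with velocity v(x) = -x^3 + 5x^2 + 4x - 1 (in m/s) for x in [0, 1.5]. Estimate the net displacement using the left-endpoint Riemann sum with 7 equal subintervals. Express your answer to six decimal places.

5.904337

Δx = (1.5 − 0)/7 = 3/14.
Left endpoints: 0, 3/14, 3/7, 9/14, 6/7, 15/14, 9/7.
v(0) = -1, v(3/14) = 211/2744, v(3/7) = 533/343, v(9/14) = 9253/2744, v(6/7) = 1877/343, v(15/14) = 21391/2744, v(9/7) = 3527/343.
Sum = Δx · [v(0) + v(3/14) + v(3/7) + ...].
Sum ≈ 5.904337.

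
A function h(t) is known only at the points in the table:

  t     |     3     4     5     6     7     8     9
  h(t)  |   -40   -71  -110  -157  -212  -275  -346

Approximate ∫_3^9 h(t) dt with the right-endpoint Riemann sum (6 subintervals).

-1171

Δt = 1.
Sum = 1·[(-71) + (-110) + (-157) + (-212) + (-275) + (-346)] = -1171.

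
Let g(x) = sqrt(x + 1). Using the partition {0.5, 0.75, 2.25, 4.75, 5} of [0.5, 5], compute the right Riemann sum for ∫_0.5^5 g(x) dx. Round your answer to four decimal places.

9.6420

Subinterval widths: 0.25, 1.5, 2.5, 0.25.
Right endpoints: 0.75, 2.25, 4.75, 5.
g(0.75) ≈ 1.3229, g(2.25) ≈ 1.8028, g(4.75) ≈ 2.3979, g(5) ≈ 2.4495.
Sum = Σ Δx_i · g(x_i).
Sum ≈ 9.6420.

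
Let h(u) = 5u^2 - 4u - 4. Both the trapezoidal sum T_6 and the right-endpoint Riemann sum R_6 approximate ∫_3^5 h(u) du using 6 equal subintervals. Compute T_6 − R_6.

T_6 ≈ 123.518519.
R_6 ≈ 135.518519.
T_6 − R_6 = -12.

-12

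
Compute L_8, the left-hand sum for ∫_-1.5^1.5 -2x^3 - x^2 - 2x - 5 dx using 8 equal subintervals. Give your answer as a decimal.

Δx = (1.5 − (-1.5))/8 = 0.375.
Left endpoints: -1.5, -1.125, -0.75, -0.375, 0, 0.375, 0.75, 1.125.
f(-1.5) = 2.5, f(-1.125) = -1.16796875, f(-0.75) = -3.21875, f(-0.375) = -4.28515625, f(0) = -5, f(0.375) = -5.99609375, f(0.75) = -7.90625, f(1.125) = -11.36328125.
Sum = Δx · [f(-1.5) + f(-1.125) + f(-0.75) + ...].
Sum = -13.6640625.

-13.6640625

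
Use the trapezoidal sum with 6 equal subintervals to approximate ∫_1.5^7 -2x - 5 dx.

Δx = (7 − 1.5)/6 = 11/12.
f(1.5) = -8, f(29/12) = -59/6, f(10/3) = -35/3, f(4.25) = -13.5, f(31/6) = -46/3, f(73/12) = -103/6, f(7) = -19.
T_6 = (Δx/2)·[f(x_0) + 2f(x_1) + ... + 2f(x_{5}) + f(x_6)].
Sum = -74.25.

-74.25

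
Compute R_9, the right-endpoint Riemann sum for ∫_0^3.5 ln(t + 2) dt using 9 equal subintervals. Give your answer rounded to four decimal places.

Δt = (3.5 − 0)/9 = 7/18.
Right endpoints: 7/18, 7/9, 7/6, 14/9, 35/18, 7/3, 49/18, 28/9, 3.5.
f(7/18) ≈ 0.8708, f(7/9) ≈ 1.0217, f(7/6) ≈ 1.1527, f(14/9) ≈ 1.2685, f(35/18) ≈ 1.3723, f(7/3) ≈ 1.4663, f(49/18) ≈ 1.5523, f(28/9) ≈ 1.6314, f(3.5) ≈ 1.7047.
Sum = Δt · [f(7/18) + f(7/9) + f(7/6) + ...].
Sum ≈ 4.6825.

4.6825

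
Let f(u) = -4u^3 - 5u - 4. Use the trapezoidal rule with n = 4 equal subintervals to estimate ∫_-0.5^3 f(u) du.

Δu = (3 − (-0.5))/4 = 0.875.
f(-0.5) = -1, f(0.375) = -6.0859375, f(1.25) = -18.0625, f(2.125) = -53.0078125, f(3) = -127.
T_4 = (Δu/2)·[f(u_0) + 2f(u_1) + 2f(u_2) + 2f(u_3) + f(u_4)].
Sum = -123.51171875.

-123.51171875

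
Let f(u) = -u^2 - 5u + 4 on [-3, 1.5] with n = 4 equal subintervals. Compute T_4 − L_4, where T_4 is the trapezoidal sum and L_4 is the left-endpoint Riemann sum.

-8.859375

T_4 = 23.80078125.
L_4 = 32.66015625.
T_4 − L_4 = -8.859375.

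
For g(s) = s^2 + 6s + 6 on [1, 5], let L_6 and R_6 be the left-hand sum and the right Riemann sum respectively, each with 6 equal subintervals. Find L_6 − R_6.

-32

L_6 ≈ 121.6296296.
R_6 ≈ 153.6296296.
L_6 − R_6 = -32.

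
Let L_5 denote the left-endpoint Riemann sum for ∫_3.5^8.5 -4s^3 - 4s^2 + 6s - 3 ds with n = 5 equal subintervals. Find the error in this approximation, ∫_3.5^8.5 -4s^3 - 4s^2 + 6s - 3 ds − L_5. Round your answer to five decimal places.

-1184.16667

Exact integral: ∫_3.5^8.5 f(s) ds ≈ -5666.6666667.
L_5 = -4482.5.
Error ≈ -5666.6666667 − (-4482.5) ≈ -1184.16667.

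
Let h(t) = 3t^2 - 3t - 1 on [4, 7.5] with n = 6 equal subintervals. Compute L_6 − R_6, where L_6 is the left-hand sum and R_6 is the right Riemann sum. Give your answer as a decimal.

-64.3125

L_6 ≈ 262.4392361.
R_6 ≈ 326.7517361.
L_6 − R_6 = -64.3125.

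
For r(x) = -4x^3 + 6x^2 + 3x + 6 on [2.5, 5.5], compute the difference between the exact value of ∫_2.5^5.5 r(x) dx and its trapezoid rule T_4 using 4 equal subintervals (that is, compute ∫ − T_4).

Exact integral: ∫_2.5^5.5 r(x) dx = -520.5.
T_4 = -532.3125.
Error = -520.5 − (-532.3125) = 11.8125.

11.8125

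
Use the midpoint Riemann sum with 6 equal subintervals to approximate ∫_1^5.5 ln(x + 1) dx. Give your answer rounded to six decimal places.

6.288443

Δx = (5.5 − 1)/6 = 0.75.
Midpoints: 1.375, 2.125, 2.875, 3.625, 4.375, 5.125.
f(1.375) ≈ 0.864997, f(2.125) ≈ 1.139434, f(2.875) ≈ 1.354546, f(3.625) ≈ 1.531476, f(4.375) ≈ 1.681759, f(5.125) ≈ 1.812379.
Sum = Δx · [f(1.375) + f(2.125) + f(2.875) + ...].
Sum ≈ 6.288443.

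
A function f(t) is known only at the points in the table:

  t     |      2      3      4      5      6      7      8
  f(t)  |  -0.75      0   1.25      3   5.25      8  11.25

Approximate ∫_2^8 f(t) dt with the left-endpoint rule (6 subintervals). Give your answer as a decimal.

16.75

Δt = 1.
Sum = 1·[(-0.75) + 0 + 1.25 + 3 + 5.25 + 8] = 16.75.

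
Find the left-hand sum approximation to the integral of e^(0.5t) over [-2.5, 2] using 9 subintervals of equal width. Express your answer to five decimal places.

Δt = (2 − (-2.5))/9 = 0.5.
Left endpoints: -2.5, -2, -1.5, -1, -0.5, 0, 0.5, 1, 1.5.
f(-2.5) ≈ 0.28650, f(-2) ≈ 0.36788, f(-1.5) ≈ 0.47237, f(-1) ≈ 0.60653, f(-0.5) ≈ 0.77880, f(0) ≈ 1.00000, f(0.5) ≈ 1.28403, f(1) ≈ 1.64872, f(1.5) ≈ 2.11700.
Sum = Δt · [f(-2.5) + f(-2) + f(-1.5) + ...].
Sum ≈ 4.28091.

4.28091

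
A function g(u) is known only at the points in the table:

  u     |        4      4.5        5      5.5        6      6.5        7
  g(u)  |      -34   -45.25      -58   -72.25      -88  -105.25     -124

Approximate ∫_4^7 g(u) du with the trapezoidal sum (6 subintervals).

Δu = 0.5.
T_6 = (0.5/2)·[(-34) + 2·(-45.25) + 2·(-58) + 2·(-72.25) + 2·(-88) + 2·(-105.25) + (-124)] = -223.875.

-223.875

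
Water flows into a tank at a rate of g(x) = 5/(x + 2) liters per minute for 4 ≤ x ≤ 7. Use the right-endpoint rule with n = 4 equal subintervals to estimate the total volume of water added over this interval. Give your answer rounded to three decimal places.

Δx = (7 − 4)/4 = 0.75.
Right endpoints: 4.75, 5.5, 6.25, 7.
g(4.75) = 20/27, g(5.5) = 2/3, g(6.25) = 20/33, g(7) = 5/9.
Sum = Δx · [g(4.75) + g(5.5) + g(6.25) + g(7)].
Sum ≈ 1.927.

1.927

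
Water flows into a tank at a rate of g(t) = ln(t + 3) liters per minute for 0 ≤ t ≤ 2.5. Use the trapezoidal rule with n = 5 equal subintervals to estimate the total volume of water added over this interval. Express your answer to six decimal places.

Δt = (2.5 − 0)/5 = 0.5.
g(0) ≈ 1.098612, g(0.5) ≈ 1.252763, g(1) ≈ 1.386294, g(1.5) ≈ 1.504077, g(2) ≈ 1.609438, g(2.5) ≈ 1.704748.
T_5 = (Δt/2)·[g(t_0) + 2g(t_1) + ... + 2g(t_{4}) + g(t_5)].
Sum ≈ 3.577126.

3.577126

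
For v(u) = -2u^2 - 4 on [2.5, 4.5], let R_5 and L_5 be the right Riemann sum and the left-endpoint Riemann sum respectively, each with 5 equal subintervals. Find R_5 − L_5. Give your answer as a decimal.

R_5 = -64.04.
L_5 = -52.84.
R_5 − L_5 = -11.2.

-11.2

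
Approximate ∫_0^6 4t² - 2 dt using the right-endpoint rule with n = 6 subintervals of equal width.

Δt = (6 − 0)/6 = 1.
Right endpoints: 1, 2, 3, 4, 5, 6.
f(1) = 2, f(2) = 14, f(3) = 34, f(4) = 62, f(5) = 98, f(6) = 142.
Sum = Δt · [f(1) + f(2) + f(3) + ...].
Sum = 352.

352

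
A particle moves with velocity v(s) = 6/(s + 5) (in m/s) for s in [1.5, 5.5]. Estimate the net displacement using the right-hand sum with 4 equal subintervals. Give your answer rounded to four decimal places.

Δs = (5.5 − 1.5)/4 = 1.
Right endpoints: 2.5, 3.5, 4.5, 5.5.
v(2.5) = 0.8, v(3.5) = 12/17, v(4.5) = 12/19, v(5.5) = 4/7.
Sum = Δs · [v(2.5) + v(3.5) + v(4.5) + v(5.5)].
Sum ≈ 2.7089.

2.7089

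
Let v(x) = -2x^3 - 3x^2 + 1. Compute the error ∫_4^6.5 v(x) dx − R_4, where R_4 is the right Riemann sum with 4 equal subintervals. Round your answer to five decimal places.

Exact integral: ∫_4^6.5 v(x) dx = -972.65625.
R_4 ≈ -1134.5214844.
Error ≈ -972.65625 − (-1134.5214844) ≈ 161.86523.

161.86523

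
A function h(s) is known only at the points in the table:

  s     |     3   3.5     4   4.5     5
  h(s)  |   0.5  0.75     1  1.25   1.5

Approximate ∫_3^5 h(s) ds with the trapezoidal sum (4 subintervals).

Δs = 0.5.
T_4 = (0.5/2)·[0.5 + 2·0.75 + 2·1 + 2·1.25 + 1.5] = 2.

2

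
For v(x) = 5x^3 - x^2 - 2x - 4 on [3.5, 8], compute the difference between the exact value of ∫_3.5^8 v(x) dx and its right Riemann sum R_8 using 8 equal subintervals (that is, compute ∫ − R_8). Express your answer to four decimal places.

Exact integral: ∫_3.5^8 v(x) dx = 4706.296875.
R_8 ≈ 5369.148193.
Error ≈ 4706.296875 − 5369.148193 ≈ -662.8513.

-662.8513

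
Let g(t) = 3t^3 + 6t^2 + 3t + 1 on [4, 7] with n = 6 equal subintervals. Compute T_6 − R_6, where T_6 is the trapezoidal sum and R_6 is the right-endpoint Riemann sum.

T_6 = 2226.1875.
R_6 = 2487.1875.
T_6 − R_6 = -261.

-261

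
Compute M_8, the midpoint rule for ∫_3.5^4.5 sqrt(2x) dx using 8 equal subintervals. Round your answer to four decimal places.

2.8266

Δx = (4.5 − 3.5)/8 = 0.125.
Midpoints: 3.5625, 3.6875, 3.8125, 3.9375, 4.0625, 4.1875, 4.3125, 4.4375.
f(3.5625) ≈ 2.6693, f(3.6875) ≈ 2.7157, f(3.8125) ≈ 2.7613, f(3.9375) ≈ 2.8062, f(4.0625) ≈ 2.8504, f(4.1875) ≈ 2.8940, f(4.3125) ≈ 2.9368, f(4.4375) ≈ 2.9791.
Sum = Δx · [f(3.5625) + f(3.6875) + f(3.8125) + ...].
Sum ≈ 2.8266.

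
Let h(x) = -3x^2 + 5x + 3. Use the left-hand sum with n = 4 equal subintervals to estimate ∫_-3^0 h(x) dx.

Δx = (0 − (-3))/4 = 0.75.
Left endpoints: -3, -2.25, -1.5, -0.75.
h(-3) = -39, h(-2.25) = -23.4375, h(-1.5) = -11.25, h(-0.75) = -2.4375.
Sum = Δx · [h(-3) + h(-2.25) + h(-1.5) + h(-0.75)].
Sum = -57.09375.

-57.09375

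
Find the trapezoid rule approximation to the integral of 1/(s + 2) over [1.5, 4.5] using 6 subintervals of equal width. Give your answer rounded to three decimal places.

Δs = (4.5 − 1.5)/6 = 0.5.
f(1.5) = 2/7, f(2) = 0.25, f(2.5) = 2/9, f(3) = 0.2, f(3.5) = 2/11, f(4) = 1/6, f(4.5) = 2/13.
T_6 = (Δs/2)·[f(s_0) + 2f(s_1) + ... + 2f(s_{5}) + f(s_6)].
Sum ≈ 0.620.

0.620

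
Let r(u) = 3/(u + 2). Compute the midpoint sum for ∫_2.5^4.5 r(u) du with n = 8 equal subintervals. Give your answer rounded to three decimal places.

Δu = (4.5 − 2.5)/8 = 0.25.
Midpoints: 2.625, 2.875, 3.125, 3.375, 3.625, 3.875, 4.125, 4.375.
r(2.625) = 24/37, r(2.875) = 8/13, r(3.125) = 24/41, r(3.375) = 24/43, r(3.625) = 8/15, r(3.875) = 24/47, r(4.125) = 24/49, r(4.375) = 8/17.
Sum = Δu · [r(2.625) + r(2.875) + r(3.125) + ...].
Sum ≈ 1.103.

1.103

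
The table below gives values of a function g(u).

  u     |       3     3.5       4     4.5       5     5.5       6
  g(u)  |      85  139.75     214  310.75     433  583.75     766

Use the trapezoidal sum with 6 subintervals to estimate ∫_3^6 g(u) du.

Δu = 0.5.
T_6 = (0.5/2)·[85 + 2·139.75 + 2·214 + 2·310.75 + 2·433 + 2·583.75 + 766] = 1053.375.

1053.375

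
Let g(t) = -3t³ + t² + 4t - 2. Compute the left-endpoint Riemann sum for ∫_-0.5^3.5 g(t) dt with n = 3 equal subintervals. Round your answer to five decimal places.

-29.64815

Δt = (3.5 − (-0.5))/3 = 4/3.
Left endpoints: -0.5, 5/6, 13/6.
g(-0.5) = -3.375, g(5/6) = 7/24, g(13/6) = -1379/72.
Sum = Δt · [g(-0.5) + g(5/6) + g(13/6)].
Sum ≈ -29.64815.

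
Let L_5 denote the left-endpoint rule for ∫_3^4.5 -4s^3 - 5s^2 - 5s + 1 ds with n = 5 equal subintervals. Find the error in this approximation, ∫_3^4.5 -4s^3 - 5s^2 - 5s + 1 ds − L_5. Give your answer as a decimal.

-46.9125

Exact integral: ∫_3^4.5 f(s) ds = -462.5625.
L_5 = -415.65.
Error = -462.5625 − (-415.65) = -46.9125.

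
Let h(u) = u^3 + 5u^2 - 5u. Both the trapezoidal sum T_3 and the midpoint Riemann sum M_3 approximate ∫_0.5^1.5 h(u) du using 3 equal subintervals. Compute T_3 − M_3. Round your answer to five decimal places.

T_3 ≈ 1.8148148.
M_3 ≈ 1.5925926.
T_3 − M_3 ≈ 0.22222.

0.22222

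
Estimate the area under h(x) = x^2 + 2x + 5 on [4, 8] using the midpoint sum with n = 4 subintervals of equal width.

217

Δx = (8 − 4)/4 = 1.
Midpoints: 4.5, 5.5, 6.5, 7.5.
h(4.5) = 34.25, h(5.5) = 46.25, h(6.5) = 60.25, h(7.5) = 76.25.
Sum = Δx · [h(4.5) + h(5.5) + h(6.5) + h(7.5)].
Sum = 217.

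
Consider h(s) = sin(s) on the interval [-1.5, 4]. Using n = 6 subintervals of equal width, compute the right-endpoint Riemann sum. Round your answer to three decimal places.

Δs = (4 − (-1.5))/6 = 11/12.
Right endpoints: -7/12, 1/3, 1.25, 13/6, 37/12, 4.
h(-7/12) ≈ -0.551, h(1/3) ≈ 0.327, h(1.25) ≈ 0.949, h(13/6) ≈ 0.828, h(37/12) ≈ 0.058, h(4) ≈ -0.757.
Sum = Δs · [h(-7/12) + h(1/3) + h(1.25) + ...].
Sum ≈ 0.783.

0.783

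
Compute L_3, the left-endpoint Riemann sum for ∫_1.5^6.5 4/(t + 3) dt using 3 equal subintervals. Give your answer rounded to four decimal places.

Δt = (6.5 − 1.5)/3 = 5/3.
Left endpoints: 1.5, 19/6, 29/6.
f(1.5) = 8/9, f(19/6) = 24/37, f(29/6) = 24/47.
Sum = Δt · [f(1.5) + f(19/6) + f(29/6)].
Sum ≈ 3.4136.

3.4136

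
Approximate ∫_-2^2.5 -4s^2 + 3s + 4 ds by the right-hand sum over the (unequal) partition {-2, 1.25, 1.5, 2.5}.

-8.75

Subinterval widths: 3.25, 0.25, 1.
Right endpoints: 1.25, 1.5, 2.5.
f(1.25) = 1.5, f(1.5) = -0.5, f(2.5) = -13.5.
Sum = Σ Δs_i · f(s_i).
Sum = -8.75.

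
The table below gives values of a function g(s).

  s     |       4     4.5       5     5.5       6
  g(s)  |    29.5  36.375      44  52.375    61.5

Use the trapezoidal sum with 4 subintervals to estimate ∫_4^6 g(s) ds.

89.125

Δs = 0.5.
T_4 = (0.5/2)·[29.5 + 2·36.375 + 2·44 + 2·52.375 + 61.5] = 89.125.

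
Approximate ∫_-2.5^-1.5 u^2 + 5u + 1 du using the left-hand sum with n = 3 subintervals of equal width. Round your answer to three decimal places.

-5.065

Δu = (-1.5 − (-2.5))/3 = 1/3.
Left endpoints: -2.5, -13/6, -11/6.
f(-2.5) = -5.25, f(-13/6) = -185/36, f(-11/6) = -173/36.
Sum = Δu · [f(-2.5) + f(-13/6) + f(-11/6)].
Sum ≈ -5.065.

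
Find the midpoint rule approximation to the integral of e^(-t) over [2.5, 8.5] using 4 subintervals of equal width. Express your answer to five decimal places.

0.07468

Δt = (8.5 − 2.5)/4 = 1.5.
Midpoints: 3.25, 4.75, 6.25, 7.75.
f(3.25) ≈ 0.03877, f(4.75) ≈ 0.00865, f(6.25) ≈ 0.00193, f(7.75) ≈ 0.00043.
Sum = Δt · [f(3.25) + f(4.75) + f(6.25) + f(7.75)].
Sum ≈ 0.07468.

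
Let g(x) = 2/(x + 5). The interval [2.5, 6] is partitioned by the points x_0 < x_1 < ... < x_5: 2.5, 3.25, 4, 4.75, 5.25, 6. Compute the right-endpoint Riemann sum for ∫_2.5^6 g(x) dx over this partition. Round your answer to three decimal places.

Subinterval widths: 0.75, 0.75, 0.75, 0.5, 0.75.
Right endpoints: 3.25, 4, 4.75, 5.25, 6.
g(3.25) = 8/33, g(4) = 2/9, g(4.75) = 8/39, g(5.25) = 8/41, g(6) = 2/11.
Sum = Σ Δx_i · g(x_i).
Sum ≈ 0.736.

0.736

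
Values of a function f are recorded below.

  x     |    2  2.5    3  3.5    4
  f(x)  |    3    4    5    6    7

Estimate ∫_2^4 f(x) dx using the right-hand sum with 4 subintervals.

11

Δx = 0.5.
Sum = 0.5·[4 + 5 + 6 + 7] = 11.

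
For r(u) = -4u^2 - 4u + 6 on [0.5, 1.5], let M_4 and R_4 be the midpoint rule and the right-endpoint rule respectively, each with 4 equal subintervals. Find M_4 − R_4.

M_4 = -2.3125.
R_4 = -3.875.
M_4 − R_4 = 1.5625.

1.5625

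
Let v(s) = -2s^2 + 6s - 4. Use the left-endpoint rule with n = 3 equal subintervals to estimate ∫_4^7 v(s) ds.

-76

Δs = (7 − 4)/3 = 1.
Left endpoints: 4, 5, 6.
v(4) = -12, v(5) = -24, v(6) = -40.
Sum = Δs · [v(4) + v(5) + v(6)].
Sum = -76.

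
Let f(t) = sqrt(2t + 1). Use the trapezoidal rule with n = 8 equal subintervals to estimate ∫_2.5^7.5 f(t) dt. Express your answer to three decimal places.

16.429

Δt = (7.5 − 2.5)/8 = 0.625.
f(2.5) ≈ 2.449, f(3.125) ≈ 2.693, f(3.75) ≈ 2.915, f(4.375) ≈ 3.122, f(5) ≈ 3.317, f(5.625) ≈ 3.500, f(6.25) ≈ 3.674, f(6.875) ≈ 3.841, f(7.5) ≈ 4.000.
T_8 = (Δt/2)·[f(t_0) + 2f(t_1) + ... + 2f(t_{7}) + f(t_8)].
Sum ≈ 16.429.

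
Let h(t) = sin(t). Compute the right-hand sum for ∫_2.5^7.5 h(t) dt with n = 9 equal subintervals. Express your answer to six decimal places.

Δt = (7.5 − 2.5)/9 = 5/9.
Right endpoints: 55/18, 65/18, 25/6, 85/18, 95/18, 35/6, 115/18, 125/18, 7.5.
h(55/18) ≈ 0.085931, h(65/18) ≈ -0.452457, h(25/6) ≈ -0.854753, h(85/18) ≈ -0.999952, h(95/18) ≈ -0.844380, h(35/6) ≈ -0.434832, h(115/18) ≈ 0.105507, h(125/18) ≈ 0.614111, h(7.5) ≈ 0.938000.
Sum = Δt · [h(55/18) + h(65/18) + h(25/6) + ...].
Sum ≈ -1.023792.

-1.023792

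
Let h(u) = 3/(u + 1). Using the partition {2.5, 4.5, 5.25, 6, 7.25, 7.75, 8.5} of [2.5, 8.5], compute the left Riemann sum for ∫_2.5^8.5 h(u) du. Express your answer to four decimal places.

Subinterval widths: 2, 0.75, 0.75, 1.25, 0.5, 0.75.
Left endpoints: 2.5, 4.5, 5.25, 6, 7.25, 7.75.
h(2.5) = 6/7, h(4.5) = 6/11, h(5.25) = 0.48, h(6) = 3/7, h(7.25) = 4/11, h(7.75) = 12/35.
Sum = Σ Δu_i · h(u_i).
Sum ≈ 3.4581.

3.4581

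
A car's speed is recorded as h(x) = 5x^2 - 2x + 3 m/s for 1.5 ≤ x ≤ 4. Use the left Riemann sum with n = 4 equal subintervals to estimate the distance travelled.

Δx = (4 − 1.5)/4 = 0.625.
Left endpoints: 1.5, 2.125, 2.75, 3.375.
h(1.5) = 11.25, h(2.125) = 21.328125, h(2.75) = 35.3125, h(3.375) = 53.203125.
Sum = Δx · [h(1.5) + h(2.125) + h(2.75) + h(3.375)].
Sum = 75.68359375.

75.68359375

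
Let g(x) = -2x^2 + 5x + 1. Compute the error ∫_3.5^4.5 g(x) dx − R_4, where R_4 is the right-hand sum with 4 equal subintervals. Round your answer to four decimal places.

1.3958

Exact integral: ∫_3.5^4.5 g(x) dx ≈ -11.166667.
R_4 = -12.5625.
Error ≈ -11.166667 − (-12.5625) ≈ 1.3958.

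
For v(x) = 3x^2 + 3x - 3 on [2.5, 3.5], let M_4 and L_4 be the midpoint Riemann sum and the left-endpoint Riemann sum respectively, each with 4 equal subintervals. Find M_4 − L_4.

M_4 = 33.234375.
L_4 = 30.65625.
M_4 − L_4 = 2.578125.

2.578125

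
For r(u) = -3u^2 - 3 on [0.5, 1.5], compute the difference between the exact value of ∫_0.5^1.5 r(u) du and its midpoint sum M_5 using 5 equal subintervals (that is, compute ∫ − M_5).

Exact integral: ∫_0.5^1.5 r(u) du = -6.25.
M_5 = -6.24.
Error = -6.25 − (-6.24) = -0.01.

-0.01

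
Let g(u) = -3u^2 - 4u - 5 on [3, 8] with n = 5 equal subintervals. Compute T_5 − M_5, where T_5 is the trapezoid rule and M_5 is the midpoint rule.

T_5 = -622.5.
M_5 = -618.75.
T_5 − M_5 = -3.75.

-3.75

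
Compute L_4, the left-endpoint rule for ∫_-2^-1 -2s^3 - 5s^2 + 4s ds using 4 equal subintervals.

Δs = (-1 − (-2))/4 = 0.25.
Left endpoints: -2, -1.75, -1.5, -1.25.
f(-2) = -12, f(-1.75) = -11.59375, f(-1.5) = -10.5, f(-1.25) = -8.90625.
Sum = Δs · [f(-2) + f(-1.75) + f(-1.5) + f(-1.25)].
Sum = -10.75.

-10.75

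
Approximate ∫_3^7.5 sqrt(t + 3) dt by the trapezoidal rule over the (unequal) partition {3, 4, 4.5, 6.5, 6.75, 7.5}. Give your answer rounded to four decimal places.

12.8762

Subinterval widths: 1, 0.5, 2, 0.25, 0.75.
f(3) ≈ 2.4495, f(4) ≈ 2.6458, f(4.5) ≈ 2.7386, f(6.5) ≈ 3.0822, f(6.75) ≈ 3.1225, f(7.5) ≈ 3.2404.
On each subinterval the trapezoid contributes (Δt_i/2)·[f(t_{i-1}) + f(t_i)].
Sum ≈ 12.8762.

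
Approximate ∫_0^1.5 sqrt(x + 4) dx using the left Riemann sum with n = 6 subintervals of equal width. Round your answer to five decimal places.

Δx = (1.5 − 0)/6 = 0.25.
Left endpoints: 0, 0.25, 0.5, 0.75, 1, 1.25.
f(0) ≈ 2.00000, f(0.25) ≈ 2.06155, f(0.5) ≈ 2.12132, f(0.75) ≈ 2.17945, f(1) ≈ 2.23607, f(1.25) ≈ 2.29129.
Sum = Δx · [f(0) + f(0.25) + f(0.5) + ...].
Sum ≈ 3.22242.

3.22242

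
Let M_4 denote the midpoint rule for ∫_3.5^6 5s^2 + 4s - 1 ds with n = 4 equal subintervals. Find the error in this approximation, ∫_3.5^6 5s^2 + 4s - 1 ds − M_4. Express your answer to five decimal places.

0.40690

Exact integral: ∫_3.5^6 f(s) ds ≈ 333.5416667.
M_4 ≈ 333.1347656.
Error ≈ 333.5416667 − 333.1347656 ≈ 0.40690.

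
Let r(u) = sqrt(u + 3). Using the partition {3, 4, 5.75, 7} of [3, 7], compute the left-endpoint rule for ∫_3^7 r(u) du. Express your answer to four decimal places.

Subinterval widths: 1, 1.75, 1.25.
Left endpoints: 3, 4, 5.75.
r(3) ≈ 2.4495, r(4) ≈ 2.6458, r(5.75) ≈ 2.9580.
Sum = Σ Δu_i · r(u_i).
Sum ≈ 10.7771.

10.7771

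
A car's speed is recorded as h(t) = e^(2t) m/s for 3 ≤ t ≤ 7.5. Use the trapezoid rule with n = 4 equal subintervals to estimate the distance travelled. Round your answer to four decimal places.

2271831.1034

Δt = (7.5 − 3)/4 = 1.125.
h(3) ≈ 403.4288, h(4.125) ≈ 3827.6258, h(5.25) ≈ 36315.5027, h(6.375) ≈ 344551.8961, h(7.5) ≈ 3269017.3725.
T_4 = (Δt/2)·[h(t_0) + 2h(t_1) + 2h(t_2) + 2h(t_3) + h(t_4)].
Sum ≈ 2271831.1034.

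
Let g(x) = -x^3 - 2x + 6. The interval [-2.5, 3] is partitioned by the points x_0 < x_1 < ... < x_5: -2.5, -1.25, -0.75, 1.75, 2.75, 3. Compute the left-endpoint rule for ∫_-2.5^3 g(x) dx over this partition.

50.37890625

Subinterval widths: 1.25, 0.5, 2.5, 1, 0.25.
Left endpoints: -2.5, -1.25, -0.75, 1.75, 2.75.
g(-2.5) = 26.625, g(-1.25) = 10.453125, g(-0.75) = 7.921875, g(1.75) = -2.859375, g(2.75) = -20.296875.
Sum = Σ Δx_i · g(x_i).
Sum = 50.37890625.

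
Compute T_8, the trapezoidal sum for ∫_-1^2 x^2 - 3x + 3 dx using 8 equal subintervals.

Δx = (2 − (-1))/8 = 0.375.
f(-1) = 7, f(-0.625) = 5.265625, f(-0.25) = 3.8125, f(0.125) = 2.640625, f(0.5) = 1.75, f(0.875) = 1.140625, f(1.25) = 0.8125, f(1.625) = 0.765625, f(2) = 1.
T_8 = (Δx/2)·[f(x_0) + 2f(x_1) + ... + 2f(x_{7}) + f(x_8)].
Sum = 7.5703125.

7.5703125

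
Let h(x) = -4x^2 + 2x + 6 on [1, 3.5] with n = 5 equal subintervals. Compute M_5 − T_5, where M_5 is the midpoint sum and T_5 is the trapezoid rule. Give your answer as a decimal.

M_5 = -29.375.
T_5 = -30.
M_5 − T_5 = 0.625.

0.625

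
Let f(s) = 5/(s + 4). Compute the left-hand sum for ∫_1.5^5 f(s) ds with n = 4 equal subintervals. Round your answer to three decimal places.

2.624

Δs = (5 − 1.5)/4 = 0.875.
Left endpoints: 1.5, 2.375, 3.25, 4.125.
f(1.5) = 10/11, f(2.375) = 40/51, f(3.25) = 20/29, f(4.125) = 8/13.
Sum = Δs · [f(1.5) + f(2.375) + f(3.25) + f(4.125)].
Sum ≈ 2.624.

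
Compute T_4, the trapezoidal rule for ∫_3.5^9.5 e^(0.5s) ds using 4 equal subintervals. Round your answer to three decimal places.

229.861

Δs = (9.5 − 3.5)/4 = 1.5.
f(3.5) ≈ 5.755, f(5) ≈ 12.182, f(6.5) ≈ 25.790, f(8) ≈ 54.598, f(9.5) ≈ 115.584.
T_4 = (Δs/2)·[f(s_0) + 2f(s_1) + 2f(s_2) + 2f(s_3) + f(s_4)].
Sum ≈ 229.861.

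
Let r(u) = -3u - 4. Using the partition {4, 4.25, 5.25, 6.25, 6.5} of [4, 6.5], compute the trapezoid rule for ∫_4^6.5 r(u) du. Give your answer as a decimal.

-49.375

Subinterval widths: 0.25, 1, 1, 0.25.
r(4) = -16, r(4.25) = -16.75, r(5.25) = -19.75, r(6.25) = -22.75, r(6.5) = -23.5.
On each subinterval the trapezoid contributes (Δu_i/2)·[r(u_{i-1}) + r(u_i)].
Sum = -49.375.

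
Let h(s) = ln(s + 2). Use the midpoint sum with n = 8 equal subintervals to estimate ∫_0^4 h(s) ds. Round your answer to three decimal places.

5.368

Δs = (4 − 0)/8 = 0.5.
Midpoints: 0.25, 0.75, 1.25, 1.75, 2.25, 2.75, 3.25, 3.75.
h(0.25) ≈ 0.811, h(0.75) ≈ 1.012, h(1.25) ≈ 1.179, h(1.75) ≈ 1.322, h(2.25) ≈ 1.447, h(2.75) ≈ 1.558, h(3.25) ≈ 1.658, h(3.75) ≈ 1.749.
Sum = Δs · [h(0.25) + h(0.75) + h(1.25) + ...].
Sum ≈ 5.368.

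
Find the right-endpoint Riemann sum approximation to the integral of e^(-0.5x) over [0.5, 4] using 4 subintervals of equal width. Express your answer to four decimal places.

Δx = (4 − 0.5)/4 = 0.875.
Right endpoints: 1.375, 2.25, 3.125, 4.
f(1.375) ≈ 0.5028, f(2.25) ≈ 0.3247, f(3.125) ≈ 0.2096, f(4) ≈ 0.1353.
Sum = Δx · [f(1.375) + f(2.25) + f(3.125) + f(4)].
Sum ≈ 1.0259.

1.0259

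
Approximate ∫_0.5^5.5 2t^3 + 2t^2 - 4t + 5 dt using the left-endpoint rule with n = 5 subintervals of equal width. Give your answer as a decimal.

Δt = (5.5 − 0.5)/5 = 1.
Left endpoints: 0.5, 1.5, 2.5, 3.5, 4.5.
f(0.5) = 3.75, f(1.5) = 10.25, f(2.5) = 38.75, f(3.5) = 101.25, f(4.5) = 209.75.
Sum = Δt · [f(0.5) + f(1.5) + f(2.5) + f(3.5) + f(4.5)].
Sum = 363.75.

363.75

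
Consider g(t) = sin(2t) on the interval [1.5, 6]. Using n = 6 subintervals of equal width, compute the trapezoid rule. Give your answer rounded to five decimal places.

Δt = (6 − 1.5)/6 = 0.75.
g(1.5) ≈ 0.14112, g(2.25) ≈ -0.97753, g(3) ≈ -0.27942, g(3.75) ≈ 0.93800, g(4.5) ≈ 0.41212, g(5.25) ≈ -0.87970, g(6) ≈ -0.53657.
T_6 = (Δt/2)·[g(t_0) + 2g(t_1) + ... + 2g(t_{5}) + g(t_6)].
Sum ≈ -0.73819.

-0.73819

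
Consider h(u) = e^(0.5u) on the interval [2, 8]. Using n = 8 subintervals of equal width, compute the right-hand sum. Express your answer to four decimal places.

Δu = (8 − 2)/8 = 0.75.
Right endpoints: 2.75, 3.5, 4.25, 5, 5.75, 6.5, 7.25, 8.
h(2.75) ≈ 3.9551, h(3.5) ≈ 5.7546, h(4.25) ≈ 8.3729, h(5) ≈ 12.1825, h(5.75) ≈ 17.7254, h(6.5) ≈ 25.7903, h(7.25) ≈ 37.5247, h(8) ≈ 54.5982.
Sum = Δu · [h(2.75) + h(3.5) + h(4.25) + ...].
Sum ≈ 124.4278.

124.4278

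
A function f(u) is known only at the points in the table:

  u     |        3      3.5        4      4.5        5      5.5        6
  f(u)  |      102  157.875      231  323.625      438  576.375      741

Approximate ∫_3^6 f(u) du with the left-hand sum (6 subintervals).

Δu = 0.5.
Sum = 0.5·[102 + 157.875 + 231 + 323.625 + 438 + 576.375] = 914.4375.

914.4375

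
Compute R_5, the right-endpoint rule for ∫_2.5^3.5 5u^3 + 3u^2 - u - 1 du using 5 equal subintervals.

Δu = (3.5 − 2.5)/5 = 0.2.
Right endpoints: 2.7, 2.9, 3.1, 3.3, 3.5.
f(2.7) = 116.585, f(2.9) = 143.275, f(3.1) = 173.685, f(3.3) = 208.055, f(3.5) = 246.625.
Sum = Δu · [f(2.7) + f(2.9) + f(3.1) + f(3.3) + f(3.5)].
Sum = 177.645.

177.645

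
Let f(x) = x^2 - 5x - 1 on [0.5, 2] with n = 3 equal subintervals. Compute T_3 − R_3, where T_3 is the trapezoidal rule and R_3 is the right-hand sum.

0.9375

T_3 = -8.1875.
R_3 = -9.125.
T_3 − R_3 = 0.9375.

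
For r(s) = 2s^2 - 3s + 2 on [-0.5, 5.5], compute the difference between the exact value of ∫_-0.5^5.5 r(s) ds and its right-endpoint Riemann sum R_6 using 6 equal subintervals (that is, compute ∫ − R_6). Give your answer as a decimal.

-23

Exact integral: ∫_-0.5^5.5 r(s) ds = 78.
R_6 = 101.
Error = 78 − 101 = -23.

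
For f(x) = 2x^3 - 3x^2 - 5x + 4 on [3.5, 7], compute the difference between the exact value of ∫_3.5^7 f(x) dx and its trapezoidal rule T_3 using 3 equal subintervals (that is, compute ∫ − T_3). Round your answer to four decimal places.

-22.6285

Exact integral: ∫_3.5^7 f(x) dx = 747.46875.
T_3 ≈ 770.097222.
Error ≈ 747.46875 − 770.097222 ≈ -22.6285.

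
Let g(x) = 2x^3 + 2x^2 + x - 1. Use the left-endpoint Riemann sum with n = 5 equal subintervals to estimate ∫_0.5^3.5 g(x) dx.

75.27

Δx = (3.5 − 0.5)/5 = 0.6.
Left endpoints: 0.5, 1.1, 1.7, 2.3, 2.9.
g(0.5) = 0.25, g(1.1) = 5.182, g(1.7) = 16.306, g(2.3) = 36.214, g(2.9) = 67.498.
Sum = Δx · [g(0.5) + g(1.1) + g(1.7) + g(2.3) + g(2.9)].
Sum = 75.27.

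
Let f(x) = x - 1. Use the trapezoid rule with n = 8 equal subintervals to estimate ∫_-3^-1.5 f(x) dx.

Δx = (-1.5 − (-3))/8 = 0.1875.
f(-3) = -4, f(-2.8125) = -3.8125, f(-2.625) = -3.625, f(-2.4375) = -3.4375, f(-2.25) = -3.25, f(-2.0625) = -3.0625, f(-1.875) = -2.875, f(-1.6875) = -2.6875, f(-1.5) = -2.5.
T_8 = (Δx/2)·[f(x_0) + 2f(x_1) + ... + 2f(x_{7}) + f(x_8)].
Sum = -4.875.

-4.875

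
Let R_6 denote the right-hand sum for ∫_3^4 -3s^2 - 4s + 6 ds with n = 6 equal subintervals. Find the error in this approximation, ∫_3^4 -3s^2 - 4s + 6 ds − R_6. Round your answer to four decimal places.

2.0972

Exact integral: ∫_3^4 f(s) ds = -45.
R_6 ≈ -47.097222.
Error ≈ -45 − (-47.097222) ≈ 2.0972.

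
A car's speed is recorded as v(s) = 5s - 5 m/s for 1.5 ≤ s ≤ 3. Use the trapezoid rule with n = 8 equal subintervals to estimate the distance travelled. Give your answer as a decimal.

Δs = (3 − 1.5)/8 = 0.1875.
v(1.5) = 2.5, v(1.6875) = 3.4375, v(1.875) = 4.375, v(2.0625) = 5.3125, v(2.25) = 6.25, v(2.4375) = 7.1875, v(2.625) = 8.125, v(2.8125) = 9.0625, v(3) = 10.
T_8 = (Δs/2)·[v(s_0) + 2v(s_1) + ... + 2v(s_{7}) + v(s_8)].
Sum = 9.375.

9.375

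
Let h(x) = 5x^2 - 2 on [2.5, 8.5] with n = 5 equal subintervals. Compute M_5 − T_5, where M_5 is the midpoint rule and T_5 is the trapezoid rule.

-10.8

M_5 = 981.9.
T_5 = 992.7.
M_5 − T_5 = -10.8.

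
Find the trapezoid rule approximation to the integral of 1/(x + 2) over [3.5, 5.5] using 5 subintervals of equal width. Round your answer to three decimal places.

Δx = (5.5 − 3.5)/5 = 0.4.
f(3.5) = 2/11, f(3.9) = 10/59, f(4.3) = 10/63, f(4.7) = 10/67, f(5.1) = 10/71, f(5.5) = 2/15.
T_5 = (Δx/2)·[f(x_0) + 2f(x_1) + ... + 2f(x_{4}) + f(x_5)].
Sum ≈ 0.310.

0.310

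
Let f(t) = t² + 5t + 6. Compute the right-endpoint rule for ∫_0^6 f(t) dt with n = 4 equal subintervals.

Δt = (6 − 0)/4 = 1.5.
Right endpoints: 1.5, 3, 4.5, 6.
f(1.5) = 15.75, f(3) = 30, f(4.5) = 48.75, f(6) = 72.
Sum = Δt · [f(1.5) + f(3) + f(4.5) + f(6)].
Sum = 249.75.

249.75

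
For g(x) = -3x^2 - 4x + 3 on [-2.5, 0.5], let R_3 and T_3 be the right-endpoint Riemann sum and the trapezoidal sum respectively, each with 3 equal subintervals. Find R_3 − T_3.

R_3 = 6.75.
T_3 = 3.75.
R_3 − T_3 = 3.

3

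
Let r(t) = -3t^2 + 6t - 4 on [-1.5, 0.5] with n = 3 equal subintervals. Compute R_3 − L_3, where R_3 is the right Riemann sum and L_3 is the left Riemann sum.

12

R_3 ≈ -11.9444444.
L_3 ≈ -23.9444444.
R_3 − L_3 = 12.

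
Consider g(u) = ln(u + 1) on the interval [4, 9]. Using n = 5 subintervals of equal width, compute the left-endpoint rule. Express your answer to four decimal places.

Δu = (9 − 4)/5 = 1.
Left endpoints: 4, 5, 6, 7, 8.
g(4) ≈ 1.6094, g(5) ≈ 1.7918, g(6) ≈ 1.9459, g(7) ≈ 2.0794, g(8) ≈ 2.1972.
Sum = Δu · [g(4) + g(5) + g(6) + g(7) + g(8)].
Sum ≈ 9.6238.

9.6238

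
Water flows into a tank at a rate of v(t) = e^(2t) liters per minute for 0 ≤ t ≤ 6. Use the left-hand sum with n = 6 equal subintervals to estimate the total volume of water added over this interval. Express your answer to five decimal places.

Δt = (6 − 0)/6 = 1.
Left endpoints: 0, 1, 2, 3, 4, 5.
v(0) ≈ 1.00000, v(1) ≈ 7.38906, v(2) ≈ 54.59815, v(3) ≈ 403.42879, v(4) ≈ 2980.95799, v(5) ≈ 22026.46579.
Sum = Δt · [v(0) + v(1) + v(2) + ...].
Sum ≈ 25473.83978.

25473.83978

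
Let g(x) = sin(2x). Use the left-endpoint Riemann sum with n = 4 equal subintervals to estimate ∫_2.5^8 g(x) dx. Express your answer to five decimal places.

Δx = (8 − 2.5)/4 = 1.375.
Left endpoints: 2.5, 3.875, 5.25, 6.625.
g(2.5) ≈ -0.95892, g(3.875) ≈ 0.99460, g(5.25) ≈ -0.87970, g(6.625) ≈ 0.63161.
Sum = Δx · [g(2.5) + g(3.875) + g(5.25) + g(6.625)].
Sum ≈ -0.29206.

-0.29206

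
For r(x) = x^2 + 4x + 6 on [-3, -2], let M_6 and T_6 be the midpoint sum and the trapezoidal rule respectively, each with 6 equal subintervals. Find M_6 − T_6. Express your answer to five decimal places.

-0.00694

M_6 ≈ 2.3310185.
T_6 ≈ 2.3379630.
M_6 − T_6 ≈ -0.00694.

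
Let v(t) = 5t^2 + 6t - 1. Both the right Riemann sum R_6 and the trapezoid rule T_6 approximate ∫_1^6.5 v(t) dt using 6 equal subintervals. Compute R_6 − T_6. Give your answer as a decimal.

109.65625

R_6 ≈ 687.79918981.
T_6 ≈ 578.14293981.
R_6 − T_6 = 109.65625.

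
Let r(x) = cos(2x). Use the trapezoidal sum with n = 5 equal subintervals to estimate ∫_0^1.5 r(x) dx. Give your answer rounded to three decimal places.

Δx = (1.5 − 0)/5 = 0.3.
r(0) ≈ 1.000, r(0.3) ≈ 0.825, r(0.6) ≈ 0.362, r(0.9) ≈ -0.227, r(1.2) ≈ -0.737, r(1.5) ≈ -0.990.
T_5 = (Δx/2)·[r(x_0) + 2r(x_1) + ... + 2r(x_{4}) + r(x_5)].
Sum ≈ 0.068.

0.068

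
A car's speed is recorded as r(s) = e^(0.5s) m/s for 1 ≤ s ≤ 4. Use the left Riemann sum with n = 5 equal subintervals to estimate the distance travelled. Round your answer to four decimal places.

Δs = (4 − 1)/5 = 0.6.
Left endpoints: 1, 1.6, 2.2, 2.8, 3.4.
r(1) ≈ 1.6487, r(1.6) ≈ 2.2255, r(2.2) ≈ 3.0042, r(2.8) ≈ 4.0552, r(3.4) ≈ 5.4739.
Sum = Δs · [r(1) + r(1.6) + r(2.2) + r(2.8) + r(3.4)].
Sum ≈ 9.8445.

9.8445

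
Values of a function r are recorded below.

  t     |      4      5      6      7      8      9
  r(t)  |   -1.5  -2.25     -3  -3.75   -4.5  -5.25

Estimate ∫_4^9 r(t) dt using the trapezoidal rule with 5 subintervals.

Δt = 1.
T_5 = (1/2)·[(-1.5) + 2·(-2.25) + 2·(-3) + 2·(-3.75) + 2·(-4.5) + (-5.25)] = -16.875.

-16.875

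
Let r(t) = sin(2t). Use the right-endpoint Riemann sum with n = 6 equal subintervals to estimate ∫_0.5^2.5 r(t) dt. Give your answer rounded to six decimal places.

-0.176534

Δt = (2.5 − 0.5)/6 = 1/3.
Right endpoints: 5/6, 7/6, 1.5, 11/6, 13/6, 2.5.
r(5/6) ≈ 0.995408, r(7/6) ≈ 0.723086, r(1.5) ≈ 0.141120, r(11/6) ≈ -0.501277, r(13/6) ≈ -0.929015, r(2.5) ≈ -0.958924.
Sum = Δt · [r(5/6) + r(7/6) + r(1.5) + ...].
Sum ≈ -0.176534.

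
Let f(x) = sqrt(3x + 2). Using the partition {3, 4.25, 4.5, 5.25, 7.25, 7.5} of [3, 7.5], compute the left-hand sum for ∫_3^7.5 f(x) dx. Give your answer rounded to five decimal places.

17.70318

Subinterval widths: 1.25, 0.25, 0.75, 2, 0.25.
Left endpoints: 3, 4.25, 4.5, 5.25, 7.25.
f(3) ≈ 3.31662, f(4.25) ≈ 3.84057, f(4.5) ≈ 3.93700, f(5.25) ≈ 4.21307, f(7.25) ≈ 4.87340.
Sum = Σ Δx_i · f(x_i).
Sum ≈ 17.70318.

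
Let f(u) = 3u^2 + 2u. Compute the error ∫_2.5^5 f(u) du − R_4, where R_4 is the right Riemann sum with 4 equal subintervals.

-19.62890625

Exact integral: ∫_2.5^5 f(u) du = 128.125.
R_4 = 147.75390625.
Error = 128.125 − 147.75390625 = -19.62890625.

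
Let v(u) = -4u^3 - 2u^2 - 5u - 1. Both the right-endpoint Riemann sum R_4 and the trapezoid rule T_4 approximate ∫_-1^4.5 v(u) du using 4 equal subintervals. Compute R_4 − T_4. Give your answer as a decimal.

R_4 = -862.68359375.
T_4 = -563.96484375.
R_4 − T_4 = -298.71875.

-298.71875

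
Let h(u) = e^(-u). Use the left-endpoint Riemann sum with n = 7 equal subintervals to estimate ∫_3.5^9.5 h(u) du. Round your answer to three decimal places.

Δu = (9.5 − 3.5)/7 = 6/7.
Left endpoints: 3.5, 61/14, 73/14, 85/14, 97/14, 109/14, 121/14.
h(3.5) ≈ 0.030, h(61/14) ≈ 0.013, h(73/14) ≈ 0.005, h(85/14) ≈ 0.002, h(97/14) ≈ 0.001, h(109/14) ≈ 0.000, h(121/14) ≈ 0.000.
Sum = Δu · [h(3.5) + h(61/14) + h(73/14) + ...].
Sum ≈ 0.045.

0.045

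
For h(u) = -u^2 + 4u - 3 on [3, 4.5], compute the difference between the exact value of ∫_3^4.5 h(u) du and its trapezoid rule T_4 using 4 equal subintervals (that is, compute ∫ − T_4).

Exact integral: ∫_3^4.5 h(u) du = -3.375.
T_4 = -3.41015625.
Error = -3.375 − (-3.41015625) = 0.03515625.

0.03515625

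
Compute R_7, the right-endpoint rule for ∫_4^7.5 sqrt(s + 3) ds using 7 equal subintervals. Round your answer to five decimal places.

Δs = (7.5 − 4)/7 = 0.5.
Right endpoints: 4.5, 5, 5.5, 6, 6.5, 7, 7.5.
f(4.5) ≈ 2.73861, f(5) ≈ 2.82843, f(5.5) ≈ 2.91548, f(6) ≈ 3.00000, f(6.5) ≈ 3.08221, f(7) ≈ 3.16228, f(7.5) ≈ 3.24037.
Sum = Δs · [f(4.5) + f(5) + f(5.5) + ...].
Sum ≈ 10.48369.

10.48369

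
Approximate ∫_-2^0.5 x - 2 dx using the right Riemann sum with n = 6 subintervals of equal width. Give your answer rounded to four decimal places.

-6.3542

Δx = (0.5 − (-2))/6 = 5/12.
Right endpoints: -19/12, -7/6, -0.75, -1/3, 1/12, 0.5.
f(-19/12) = -43/12, f(-7/6) = -19/6, f(-0.75) = -2.75, f(-1/3) = -7/3, f(1/12) = -23/12, f(0.5) = -1.5.
Sum = Δx · [f(-19/12) + f(-7/6) + f(-0.75) + ...].
Sum ≈ -6.3542.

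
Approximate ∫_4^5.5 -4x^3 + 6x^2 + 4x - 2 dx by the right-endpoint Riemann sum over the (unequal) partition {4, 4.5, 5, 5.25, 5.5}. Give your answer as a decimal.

-494.109375

Subinterval widths: 0.5, 0.5, 0.25, 0.25.
Right endpoints: 4.5, 5, 5.25, 5.5.
f(4.5) = -227, f(5) = -332, f(5.25) = -394.4375, f(5.5) = -464.
Sum = Σ Δx_i · f(x_i).
Sum = -494.109375.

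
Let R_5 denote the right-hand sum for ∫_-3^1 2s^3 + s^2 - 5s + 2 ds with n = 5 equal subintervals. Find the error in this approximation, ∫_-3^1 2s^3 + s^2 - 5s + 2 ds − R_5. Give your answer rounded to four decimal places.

Exact integral: ∫_-3^1 f(s) ds ≈ -2.666667.
R_5 = 6.4.
Error ≈ -2.666667 − 6.4 ≈ -9.0667.

-9.0667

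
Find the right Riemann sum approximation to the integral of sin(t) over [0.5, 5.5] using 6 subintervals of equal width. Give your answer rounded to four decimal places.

Δt = (5.5 − 0.5)/6 = 5/6.
Right endpoints: 4/3, 13/6, 3, 23/6, 14/3, 5.5.
f(4/3) ≈ 0.9719, f(13/6) ≈ 0.8277, f(3) ≈ 0.1411, f(23/6) ≈ -0.6379, f(14/3) ≈ -0.9990, f(5.5) ≈ -0.7055.
Sum = Δt · [f(4/3) + f(13/6) + f(3) + ...].
Sum ≈ -0.3347.

-0.3347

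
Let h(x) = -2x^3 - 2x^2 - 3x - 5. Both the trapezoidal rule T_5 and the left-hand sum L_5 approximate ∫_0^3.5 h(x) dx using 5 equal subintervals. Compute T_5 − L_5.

T_5 = -143.0625.
L_5 = -100.8.
T_5 − L_5 = -42.2625.

-42.2625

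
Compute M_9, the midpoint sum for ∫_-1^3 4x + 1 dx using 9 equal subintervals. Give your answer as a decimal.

20

Δx = (3 − (-1))/9 = 4/9.
Midpoints: -7/9, -1/3, 1/9, 5/9, 1, 13/9, 17/9, 7/3, 25/9.
f(-7/9) = -19/9, f(-1/3) = -1/3, f(1/9) = 13/9, f(5/9) = 29/9, f(1) = 5, f(13/9) = 61/9, f(17/9) = 77/9, f(7/3) = 31/3, f(25/9) = 109/9.
Sum = Δx · [f(-7/9) + f(-1/3) + f(1/9) + ...].
Sum = 20.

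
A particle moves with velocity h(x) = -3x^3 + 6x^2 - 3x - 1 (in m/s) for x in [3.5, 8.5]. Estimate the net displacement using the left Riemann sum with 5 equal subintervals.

Δx = (8.5 − 3.5)/5 = 1.
Left endpoints: 3.5, 4.5, 5.5, 6.5, 7.5.
h(3.5) = -66.625, h(4.5) = -166.375, h(5.5) = -335.125, h(6.5) = -590.875, h(7.5) = -951.625.
Sum = Δx · [h(3.5) + h(4.5) + h(5.5) + h(6.5) + h(7.5)].
Sum = -2110.625.

-2110.625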